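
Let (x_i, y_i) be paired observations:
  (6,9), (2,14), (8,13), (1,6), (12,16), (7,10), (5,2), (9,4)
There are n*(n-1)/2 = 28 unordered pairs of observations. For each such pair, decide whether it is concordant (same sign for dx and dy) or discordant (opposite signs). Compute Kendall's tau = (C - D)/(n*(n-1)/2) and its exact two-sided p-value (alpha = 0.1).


Step 1: Enumerate the 28 unordered pairs (i,j) with i<j and classify each by sign(x_j-x_i) * sign(y_j-y_i).
  (1,2):dx=-4,dy=+5->D; (1,3):dx=+2,dy=+4->C; (1,4):dx=-5,dy=-3->C; (1,5):dx=+6,dy=+7->C
  (1,6):dx=+1,dy=+1->C; (1,7):dx=-1,dy=-7->C; (1,8):dx=+3,dy=-5->D; (2,3):dx=+6,dy=-1->D
  (2,4):dx=-1,dy=-8->C; (2,5):dx=+10,dy=+2->C; (2,6):dx=+5,dy=-4->D; (2,7):dx=+3,dy=-12->D
  (2,8):dx=+7,dy=-10->D; (3,4):dx=-7,dy=-7->C; (3,5):dx=+4,dy=+3->C; (3,6):dx=-1,dy=-3->C
  (3,7):dx=-3,dy=-11->C; (3,8):dx=+1,dy=-9->D; (4,5):dx=+11,dy=+10->C; (4,6):dx=+6,dy=+4->C
  (4,7):dx=+4,dy=-4->D; (4,8):dx=+8,dy=-2->D; (5,6):dx=-5,dy=-6->C; (5,7):dx=-7,dy=-14->C
  (5,8):dx=-3,dy=-12->C; (6,7):dx=-2,dy=-8->C; (6,8):dx=+2,dy=-6->D; (7,8):dx=+4,dy=+2->C
Step 2: C = 18, D = 10, total pairs = 28.
Step 3: tau = (C - D)/(n(n-1)/2) = (18 - 10)/28 = 0.285714.
Step 4: Exact two-sided p-value (enumerate n! = 40320 permutations of y under H0): p = 0.398760.
Step 5: alpha = 0.1. fail to reject H0.

tau_b = 0.2857 (C=18, D=10), p = 0.398760, fail to reject H0.


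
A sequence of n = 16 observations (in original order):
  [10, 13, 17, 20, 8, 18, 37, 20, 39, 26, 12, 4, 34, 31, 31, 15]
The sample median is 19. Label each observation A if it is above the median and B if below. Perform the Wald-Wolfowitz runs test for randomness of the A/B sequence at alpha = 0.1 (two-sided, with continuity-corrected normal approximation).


Step 1: Compute median = 19; label A = above, B = below.
Labels in order: BBBABBAAAABBAAAB  (n_A = 8, n_B = 8)
Step 2: Count runs R = 7.
Step 3: Under H0 (random ordering), E[R] = 2*n_A*n_B/(n_A+n_B) + 1 = 2*8*8/16 + 1 = 9.0000.
        Var[R] = 2*n_A*n_B*(2*n_A*n_B - n_A - n_B) / ((n_A+n_B)^2 * (n_A+n_B-1)) = 14336/3840 = 3.7333.
        SD[R] = 1.9322.
Step 4: Continuity-corrected z = (R + 0.5 - E[R]) / SD[R] = (7 + 0.5 - 9.0000) / 1.9322 = -0.7763.
Step 5: Two-sided p-value via normal approximation = 2*(1 - Phi(|z|)) = 0.437558.
Step 6: alpha = 0.1. fail to reject H0.

R = 7, z = -0.7763, p = 0.437558, fail to reject H0.


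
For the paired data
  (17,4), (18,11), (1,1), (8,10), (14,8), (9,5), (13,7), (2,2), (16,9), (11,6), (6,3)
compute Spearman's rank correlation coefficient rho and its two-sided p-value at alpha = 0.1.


Step 1: Rank x and y separately (midranks; no ties here).
rank(x): 17->10, 18->11, 1->1, 8->4, 14->8, 9->5, 13->7, 2->2, 16->9, 11->6, 6->3
rank(y): 4->4, 11->11, 1->1, 10->10, 8->8, 5->5, 7->7, 2->2, 9->9, 6->6, 3->3
Step 2: d_i = R_x(i) - R_y(i); compute d_i^2.
  (10-4)^2=36, (11-11)^2=0, (1-1)^2=0, (4-10)^2=36, (8-8)^2=0, (5-5)^2=0, (7-7)^2=0, (2-2)^2=0, (9-9)^2=0, (6-6)^2=0, (3-3)^2=0
sum(d^2) = 72.
Step 3: rho = 1 - 6*72 / (11*(11^2 - 1)) = 1 - 432/1320 = 0.672727.
Step 4: Under H0, t = rho * sqrt((n-2)/(1-rho^2)) = 2.7277 ~ t(9).
Step 5: Two-sided p-value from the t-distribution with 9 df = 0.023313.
Step 6: alpha = 0.1. reject H0.

rho = 0.6727, p = 0.023313, reject H0 at alpha = 0.1.


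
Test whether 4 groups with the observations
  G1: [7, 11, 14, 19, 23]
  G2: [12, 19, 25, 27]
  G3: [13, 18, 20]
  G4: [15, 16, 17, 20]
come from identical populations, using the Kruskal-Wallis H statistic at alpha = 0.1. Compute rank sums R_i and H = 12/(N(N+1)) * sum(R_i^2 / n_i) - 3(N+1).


Step 1: Combine all N = 16 observations and assign midranks.
sorted (value, group, rank): (7,G1,1), (11,G1,2), (12,G2,3), (13,G3,4), (14,G1,5), (15,G4,6), (16,G4,7), (17,G4,8), (18,G3,9), (19,G1,10.5), (19,G2,10.5), (20,G3,12.5), (20,G4,12.5), (23,G1,14), (25,G2,15), (27,G2,16)
Step 2: Sum ranks within each group.
R_1 = 32.5 (n_1 = 5)
R_2 = 44.5 (n_2 = 4)
R_3 = 25.5 (n_3 = 3)
R_4 = 33.5 (n_4 = 4)
Step 3: H = 12/(N(N+1)) * sum(R_i^2/n_i) - 3(N+1)
     = 12/(16*17) * (32.5^2/5 + 44.5^2/4 + 25.5^2/3 + 33.5^2/4) - 3*17
     = 0.044118 * 1203.62 - 51
     = 2.101103.
Step 4: Ties present; correction factor C = 1 - 12/(16^3 - 16) = 0.997059. Corrected H = 2.101103 / 0.997059 = 2.107301.
Step 5: Under H0, H ~ chi^2(3); p-value = 0.550437.
Step 6: alpha = 0.1. fail to reject H0.

H = 2.1073, df = 3, p = 0.550437, fail to reject H0.


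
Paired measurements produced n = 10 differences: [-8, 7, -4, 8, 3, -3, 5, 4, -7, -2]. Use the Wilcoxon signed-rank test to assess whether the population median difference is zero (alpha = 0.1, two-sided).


Step 1: Drop any zero differences (none here) and take |d_i|.
|d| = [8, 7, 4, 8, 3, 3, 5, 4, 7, 2]
Step 2: Midrank |d_i| (ties get averaged ranks).
ranks: |8|->9.5, |7|->7.5, |4|->4.5, |8|->9.5, |3|->2.5, |3|->2.5, |5|->6, |4|->4.5, |7|->7.5, |2|->1
Step 3: Attach original signs; sum ranks with positive sign and with negative sign.
W+ = 7.5 + 9.5 + 2.5 + 6 + 4.5 = 30
W- = 9.5 + 4.5 + 2.5 + 7.5 + 1 = 25
(Check: W+ + W- = 55 should equal n(n+1)/2 = 55.)
Step 4: Test statistic W = min(W+, W-) = 25.
Step 5: Ties in |d|, so use the tie-corrected normal approximation.
        E[W] = n(n+1)/4 = 10*11/4 = 27.5.
        Tie groups: |d|=3 (t=2), |d|=4 (t=2), |d|=7 (t=2), |d|=8 (t=2); sum(t^3 - t) = 24.
        Var[W] = n(n+1)(2n+1)/24 - sum(t^3-t)/48 = 2310/24 - 24/48 = 95.75.
        z = (W - E[W]) / sqrt(Var[W]) = (25 - 27.5) / 9.7852 = -0.2555.
        Two-sided p = 2*Phi(z) = 0.798346.
Step 6: alpha = 0.1. fail to reject H0.

W+ = 30, W- = 25, W = min = 25, p = 0.798346, fail to reject H0.


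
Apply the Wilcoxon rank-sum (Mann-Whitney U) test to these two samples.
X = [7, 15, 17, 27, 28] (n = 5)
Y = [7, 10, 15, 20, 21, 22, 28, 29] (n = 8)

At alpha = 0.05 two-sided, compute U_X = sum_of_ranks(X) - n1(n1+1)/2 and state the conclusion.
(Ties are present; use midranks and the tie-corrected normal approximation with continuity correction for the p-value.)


Step 1: Combine and sort all 13 observations; assign midranks.
sorted (value, group): (7,X), (7,Y), (10,Y), (15,X), (15,Y), (17,X), (20,Y), (21,Y), (22,Y), (27,X), (28,X), (28,Y), (29,Y)
ranks: 7->1.5, 7->1.5, 10->3, 15->4.5, 15->4.5, 17->6, 20->7, 21->8, 22->9, 27->10, 28->11.5, 28->11.5, 29->13
Step 2: Rank sum for X: R1 = 1.5 + 4.5 + 6 + 10 + 11.5 = 33.5.
Step 3: U_X = R1 - n1(n1+1)/2 = 33.5 - 5*6/2 = 33.5 - 15 = 18.5.
       U_Y = n1*n2 - U_X = 40 - 18.5 = 21.5.
Step 4: Ties are present, so use the tie-corrected normal approximation (with continuity correction) for the p-value.
Step 5: p-value = 0.883138; compare to alpha = 0.05. fail to reject H0.

U_X = 18.5, p = 0.883138, fail to reject H0 at alpha = 0.05.


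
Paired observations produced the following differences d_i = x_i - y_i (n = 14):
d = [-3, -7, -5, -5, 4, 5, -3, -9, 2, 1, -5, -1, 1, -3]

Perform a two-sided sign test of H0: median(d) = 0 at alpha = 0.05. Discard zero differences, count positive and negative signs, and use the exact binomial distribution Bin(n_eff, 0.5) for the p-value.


Step 1: Discard zero differences. Original n = 14; n_eff = number of nonzero differences = 14.
Nonzero differences (with sign): -3, -7, -5, -5, +4, +5, -3, -9, +2, +1, -5, -1, +1, -3
Step 2: Count signs: positive = 5, negative = 9.
Step 3: Under H0: P(positive) = 0.5, so the number of positives S ~ Bin(14, 0.5).
Step 4: Two-sided exact p-value = sum of Bin(14,0.5) probabilities at or below the observed probability = 0.423950.
Step 5: alpha = 0.05. fail to reject H0.

n_eff = 14, pos = 5, neg = 9, p = 0.423950, fail to reject H0.


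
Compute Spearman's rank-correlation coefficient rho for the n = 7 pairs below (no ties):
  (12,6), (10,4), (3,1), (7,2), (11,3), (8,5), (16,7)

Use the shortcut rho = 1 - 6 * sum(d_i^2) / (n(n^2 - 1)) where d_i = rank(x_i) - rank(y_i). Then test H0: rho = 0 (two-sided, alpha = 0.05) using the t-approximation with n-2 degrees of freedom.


Step 1: Rank x and y separately (midranks; no ties here).
rank(x): 12->6, 10->4, 3->1, 7->2, 11->5, 8->3, 16->7
rank(y): 6->6, 4->4, 1->1, 2->2, 3->3, 5->5, 7->7
Step 2: d_i = R_x(i) - R_y(i); compute d_i^2.
  (6-6)^2=0, (4-4)^2=0, (1-1)^2=0, (2-2)^2=0, (5-3)^2=4, (3-5)^2=4, (7-7)^2=0
sum(d^2) = 8.
Step 3: rho = 1 - 6*8 / (7*(7^2 - 1)) = 1 - 48/336 = 0.857143.
Step 4: Under H0, t = rho * sqrt((n-2)/(1-rho^2)) = 3.7210 ~ t(5).
Step 5: Two-sided p-value from the t-distribution with 5 df = 0.013697.
Step 6: alpha = 0.05. reject H0.

rho = 0.8571, p = 0.013697, reject H0 at alpha = 0.05.


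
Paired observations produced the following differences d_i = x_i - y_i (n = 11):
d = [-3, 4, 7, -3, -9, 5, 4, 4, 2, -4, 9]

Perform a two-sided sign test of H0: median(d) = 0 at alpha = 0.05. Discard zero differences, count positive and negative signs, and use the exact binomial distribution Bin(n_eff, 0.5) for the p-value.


Step 1: Discard zero differences. Original n = 11; n_eff = number of nonzero differences = 11.
Nonzero differences (with sign): -3, +4, +7, -3, -9, +5, +4, +4, +2, -4, +9
Step 2: Count signs: positive = 7, negative = 4.
Step 3: Under H0: P(positive) = 0.5, so the number of positives S ~ Bin(11, 0.5).
Step 4: Two-sided exact p-value = sum of Bin(11,0.5) probabilities at or below the observed probability = 0.548828.
Step 5: alpha = 0.05. fail to reject H0.

n_eff = 11, pos = 7, neg = 4, p = 0.548828, fail to reject H0.


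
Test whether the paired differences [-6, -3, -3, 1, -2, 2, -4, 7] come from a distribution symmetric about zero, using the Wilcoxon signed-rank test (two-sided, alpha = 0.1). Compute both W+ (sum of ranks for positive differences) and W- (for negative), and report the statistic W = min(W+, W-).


Step 1: Drop any zero differences (none here) and take |d_i|.
|d| = [6, 3, 3, 1, 2, 2, 4, 7]
Step 2: Midrank |d_i| (ties get averaged ranks).
ranks: |6|->7, |3|->4.5, |3|->4.5, |1|->1, |2|->2.5, |2|->2.5, |4|->6, |7|->8
Step 3: Attach original signs; sum ranks with positive sign and with negative sign.
W+ = 1 + 2.5 + 8 = 11.5
W- = 7 + 4.5 + 4.5 + 2.5 + 6 = 24.5
(Check: W+ + W- = 36 should equal n(n+1)/2 = 36.)
Step 4: Test statistic W = min(W+, W-) = 11.5.
Step 5: Ties in |d|, so use the tie-corrected normal approximation.
        E[W] = n(n+1)/4 = 8*9/4 = 18.
        Tie groups: |d|=2 (t=2), |d|=3 (t=2); sum(t^3 - t) = 12.
        Var[W] = n(n+1)(2n+1)/24 - sum(t^3-t)/48 = 1224/24 - 12/48 = 50.75.
        z = (W - E[W]) / sqrt(Var[W]) = (11.5 - 18) / 7.1239 = -0.9124.
        Two-sided p = 2*Phi(z) = 0.361547.
Step 6: alpha = 0.1. fail to reject H0.

W+ = 11.5, W- = 24.5, W = min = 11.5, p = 0.361547, fail to reject H0.


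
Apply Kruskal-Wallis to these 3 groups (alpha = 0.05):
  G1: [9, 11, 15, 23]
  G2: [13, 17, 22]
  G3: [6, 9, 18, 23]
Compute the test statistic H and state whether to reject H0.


Step 1: Combine all N = 11 observations and assign midranks.
sorted (value, group, rank): (6,G3,1), (9,G1,2.5), (9,G3,2.5), (11,G1,4), (13,G2,5), (15,G1,6), (17,G2,7), (18,G3,8), (22,G2,9), (23,G1,10.5), (23,G3,10.5)
Step 2: Sum ranks within each group.
R_1 = 23 (n_1 = 4)
R_2 = 21 (n_2 = 3)
R_3 = 22 (n_3 = 4)
Step 3: H = 12/(N(N+1)) * sum(R_i^2/n_i) - 3(N+1)
     = 12/(11*12) * (23^2/4 + 21^2/3 + 22^2/4) - 3*12
     = 0.090909 * 400.25 - 36
     = 0.386364.
Step 4: Ties present; correction factor C = 1 - 12/(11^3 - 11) = 0.990909. Corrected H = 0.386364 / 0.990909 = 0.389908.
Step 5: Under H0, H ~ chi^2(2); p-value = 0.822872.
Step 6: alpha = 0.05. fail to reject H0.

H = 0.3899, df = 2, p = 0.822872, fail to reject H0.


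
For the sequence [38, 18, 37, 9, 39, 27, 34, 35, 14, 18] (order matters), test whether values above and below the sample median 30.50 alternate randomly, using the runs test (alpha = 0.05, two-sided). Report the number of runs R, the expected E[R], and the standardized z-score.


Step 1: Compute median = 30.50; label A = above, B = below.
Labels in order: ABABABAABB  (n_A = 5, n_B = 5)
Step 2: Count runs R = 8.
Step 3: Under H0 (random ordering), E[R] = 2*n_A*n_B/(n_A+n_B) + 1 = 2*5*5/10 + 1 = 6.0000.
        Var[R] = 2*n_A*n_B*(2*n_A*n_B - n_A - n_B) / ((n_A+n_B)^2 * (n_A+n_B-1)) = 2000/900 = 2.2222.
        SD[R] = 1.4907.
Step 4: Continuity-corrected z = (R - 0.5 - E[R]) / SD[R] = (8 - 0.5 - 6.0000) / 1.4907 = 1.0062.
Step 5: Two-sided p-value via normal approximation = 2*(1 - Phi(|z|)) = 0.314305.
Step 6: alpha = 0.05. fail to reject H0.

R = 8, z = 1.0062, p = 0.314305, fail to reject H0.


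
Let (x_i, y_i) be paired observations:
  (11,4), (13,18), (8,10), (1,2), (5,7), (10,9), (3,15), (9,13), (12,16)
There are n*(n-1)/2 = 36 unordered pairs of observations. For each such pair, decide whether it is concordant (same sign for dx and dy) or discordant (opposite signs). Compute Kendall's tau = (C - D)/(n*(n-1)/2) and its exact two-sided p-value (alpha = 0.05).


Step 1: Enumerate the 36 unordered pairs (i,j) with i<j and classify each by sign(x_j-x_i) * sign(y_j-y_i).
  (1,2):dx=+2,dy=+14->C; (1,3):dx=-3,dy=+6->D; (1,4):dx=-10,dy=-2->C; (1,5):dx=-6,dy=+3->D
  (1,6):dx=-1,dy=+5->D; (1,7):dx=-8,dy=+11->D; (1,8):dx=-2,dy=+9->D; (1,9):dx=+1,dy=+12->C
  (2,3):dx=-5,dy=-8->C; (2,4):dx=-12,dy=-16->C; (2,5):dx=-8,dy=-11->C; (2,6):dx=-3,dy=-9->C
  (2,7):dx=-10,dy=-3->C; (2,8):dx=-4,dy=-5->C; (2,9):dx=-1,dy=-2->C; (3,4):dx=-7,dy=-8->C
  (3,5):dx=-3,dy=-3->C; (3,6):dx=+2,dy=-1->D; (3,7):dx=-5,dy=+5->D; (3,8):dx=+1,dy=+3->C
  (3,9):dx=+4,dy=+6->C; (4,5):dx=+4,dy=+5->C; (4,6):dx=+9,dy=+7->C; (4,7):dx=+2,dy=+13->C
  (4,8):dx=+8,dy=+11->C; (4,9):dx=+11,dy=+14->C; (5,6):dx=+5,dy=+2->C; (5,7):dx=-2,dy=+8->D
  (5,8):dx=+4,dy=+6->C; (5,9):dx=+7,dy=+9->C; (6,7):dx=-7,dy=+6->D; (6,8):dx=-1,dy=+4->D
  (6,9):dx=+2,dy=+7->C; (7,8):dx=+6,dy=-2->D; (7,9):dx=+9,dy=+1->C; (8,9):dx=+3,dy=+3->C
Step 2: C = 25, D = 11, total pairs = 36.
Step 3: tau = (C - D)/(n(n-1)/2) = (25 - 11)/36 = 0.388889.
Step 4: Exact two-sided p-value (enumerate n! = 362880 permutations of y under H0): p = 0.180181.
Step 5: alpha = 0.05. fail to reject H0.

tau_b = 0.3889 (C=25, D=11), p = 0.180181, fail to reject H0.


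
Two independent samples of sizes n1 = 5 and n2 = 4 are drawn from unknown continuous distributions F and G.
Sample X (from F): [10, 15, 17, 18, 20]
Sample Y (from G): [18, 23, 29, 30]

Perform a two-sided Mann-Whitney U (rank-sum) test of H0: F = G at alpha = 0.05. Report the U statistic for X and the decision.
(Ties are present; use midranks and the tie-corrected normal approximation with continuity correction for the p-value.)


Step 1: Combine and sort all 9 observations; assign midranks.
sorted (value, group): (10,X), (15,X), (17,X), (18,X), (18,Y), (20,X), (23,Y), (29,Y), (30,Y)
ranks: 10->1, 15->2, 17->3, 18->4.5, 18->4.5, 20->6, 23->7, 29->8, 30->9
Step 2: Rank sum for X: R1 = 1 + 2 + 3 + 4.5 + 6 = 16.5.
Step 3: U_X = R1 - n1(n1+1)/2 = 16.5 - 5*6/2 = 16.5 - 15 = 1.5.
       U_Y = n1*n2 - U_X = 20 - 1.5 = 18.5.
Step 4: Ties are present, so use the tie-corrected normal approximation (with continuity correction) for the p-value.
Step 5: p-value = 0.049090; compare to alpha = 0.05. reject H0.

U_X = 1.5, p = 0.049090, reject H0 at alpha = 0.05.


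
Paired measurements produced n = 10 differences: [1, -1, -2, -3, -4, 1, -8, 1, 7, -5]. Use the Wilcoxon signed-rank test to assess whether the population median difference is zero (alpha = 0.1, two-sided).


Step 1: Drop any zero differences (none here) and take |d_i|.
|d| = [1, 1, 2, 3, 4, 1, 8, 1, 7, 5]
Step 2: Midrank |d_i| (ties get averaged ranks).
ranks: |1|->2.5, |1|->2.5, |2|->5, |3|->6, |4|->7, |1|->2.5, |8|->10, |1|->2.5, |7|->9, |5|->8
Step 3: Attach original signs; sum ranks with positive sign and with negative sign.
W+ = 2.5 + 2.5 + 2.5 + 9 = 16.5
W- = 2.5 + 5 + 6 + 7 + 10 + 8 = 38.5
(Check: W+ + W- = 55 should equal n(n+1)/2 = 55.)
Step 4: Test statistic W = min(W+, W-) = 16.5.
Step 5: Ties in |d|, so use the tie-corrected normal approximation.
        E[W] = n(n+1)/4 = 10*11/4 = 27.5.
        Tie groups: |d|=1 (t=4); sum(t^3 - t) = 60.
        Var[W] = n(n+1)(2n+1)/24 - sum(t^3-t)/48 = 2310/24 - 60/48 = 95.
        z = (W - E[W]) / sqrt(Var[W]) = (16.5 - 27.5) / 9.7468 = -1.1286.
        Two-sided p = 2*Phi(z) = 0.259077.
Step 6: alpha = 0.1. fail to reject H0.

W+ = 16.5, W- = 38.5, W = min = 16.5, p = 0.259077, fail to reject H0.


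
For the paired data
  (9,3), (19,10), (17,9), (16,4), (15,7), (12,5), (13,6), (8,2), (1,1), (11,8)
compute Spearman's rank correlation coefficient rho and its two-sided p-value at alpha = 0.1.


Step 1: Rank x and y separately (midranks; no ties here).
rank(x): 9->3, 19->10, 17->9, 16->8, 15->7, 12->5, 13->6, 8->2, 1->1, 11->4
rank(y): 3->3, 10->10, 9->9, 4->4, 7->7, 5->5, 6->6, 2->2, 1->1, 8->8
Step 2: d_i = R_x(i) - R_y(i); compute d_i^2.
  (3-3)^2=0, (10-10)^2=0, (9-9)^2=0, (8-4)^2=16, (7-7)^2=0, (5-5)^2=0, (6-6)^2=0, (2-2)^2=0, (1-1)^2=0, (4-8)^2=16
sum(d^2) = 32.
Step 3: rho = 1 - 6*32 / (10*(10^2 - 1)) = 1 - 192/990 = 0.806061.
Step 4: Under H0, t = rho * sqrt((n-2)/(1-rho^2)) = 3.8522 ~ t(8).
Step 5: Two-sided p-value from the t-distribution with 8 df = 0.004862.
Step 6: alpha = 0.1. reject H0.

rho = 0.8061, p = 0.004862, reject H0 at alpha = 0.1.


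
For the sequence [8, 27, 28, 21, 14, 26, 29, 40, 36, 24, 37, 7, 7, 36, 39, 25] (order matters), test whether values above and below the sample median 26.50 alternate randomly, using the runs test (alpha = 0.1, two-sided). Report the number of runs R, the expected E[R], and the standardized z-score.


Step 1: Compute median = 26.50; label A = above, B = below.
Labels in order: BAABBBAAABABBAAB  (n_A = 8, n_B = 8)
Step 2: Count runs R = 9.
Step 3: Under H0 (random ordering), E[R] = 2*n_A*n_B/(n_A+n_B) + 1 = 2*8*8/16 + 1 = 9.0000.
        Var[R] = 2*n_A*n_B*(2*n_A*n_B - n_A - n_B) / ((n_A+n_B)^2 * (n_A+n_B-1)) = 14336/3840 = 3.7333.
        SD[R] = 1.9322.
Step 4: R = E[R], so z = 0 with no continuity correction.
Step 5: Two-sided p-value via normal approximation = 2*(1 - Phi(|z|)) = 1.000000.
Step 6: alpha = 0.1. fail to reject H0.

R = 9, z = 0.0000, p = 1.000000, fail to reject H0.


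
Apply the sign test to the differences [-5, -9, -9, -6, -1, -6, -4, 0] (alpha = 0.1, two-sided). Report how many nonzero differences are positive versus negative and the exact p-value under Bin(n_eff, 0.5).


Step 1: Discard zero differences. Original n = 8; n_eff = number of nonzero differences = 7.
Nonzero differences (with sign): -5, -9, -9, -6, -1, -6, -4
Step 2: Count signs: positive = 0, negative = 7.
Step 3: Under H0: P(positive) = 0.5, so the number of positives S ~ Bin(7, 0.5).
Step 4: Two-sided exact p-value = sum of Bin(7,0.5) probabilities at or below the observed probability = 0.015625.
Step 5: alpha = 0.1. reject H0.

n_eff = 7, pos = 0, neg = 7, p = 0.015625, reject H0.


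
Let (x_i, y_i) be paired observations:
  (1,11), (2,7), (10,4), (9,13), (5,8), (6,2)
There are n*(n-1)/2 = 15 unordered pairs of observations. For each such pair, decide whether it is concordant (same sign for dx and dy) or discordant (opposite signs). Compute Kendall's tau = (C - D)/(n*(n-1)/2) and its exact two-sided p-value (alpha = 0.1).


Step 1: Enumerate the 15 unordered pairs (i,j) with i<j and classify each by sign(x_j-x_i) * sign(y_j-y_i).
  (1,2):dx=+1,dy=-4->D; (1,3):dx=+9,dy=-7->D; (1,4):dx=+8,dy=+2->C; (1,5):dx=+4,dy=-3->D
  (1,6):dx=+5,dy=-9->D; (2,3):dx=+8,dy=-3->D; (2,4):dx=+7,dy=+6->C; (2,5):dx=+3,dy=+1->C
  (2,6):dx=+4,dy=-5->D; (3,4):dx=-1,dy=+9->D; (3,5):dx=-5,dy=+4->D; (3,6):dx=-4,dy=-2->C
  (4,5):dx=-4,dy=-5->C; (4,6):dx=-3,dy=-11->C; (5,6):dx=+1,dy=-6->D
Step 2: C = 6, D = 9, total pairs = 15.
Step 3: tau = (C - D)/(n(n-1)/2) = (6 - 9)/15 = -0.200000.
Step 4: Exact two-sided p-value (enumerate n! = 720 permutations of y under H0): p = 0.719444.
Step 5: alpha = 0.1. fail to reject H0.

tau_b = -0.2000 (C=6, D=9), p = 0.719444, fail to reject H0.


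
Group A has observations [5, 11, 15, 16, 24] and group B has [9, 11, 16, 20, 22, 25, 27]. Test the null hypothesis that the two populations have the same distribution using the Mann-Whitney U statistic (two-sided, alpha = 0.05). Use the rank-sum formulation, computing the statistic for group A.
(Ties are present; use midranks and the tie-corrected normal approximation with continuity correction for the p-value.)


Step 1: Combine and sort all 12 observations; assign midranks.
sorted (value, group): (5,X), (9,Y), (11,X), (11,Y), (15,X), (16,X), (16,Y), (20,Y), (22,Y), (24,X), (25,Y), (27,Y)
ranks: 5->1, 9->2, 11->3.5, 11->3.5, 15->5, 16->6.5, 16->6.5, 20->8, 22->9, 24->10, 25->11, 27->12
Step 2: Rank sum for X: R1 = 1 + 3.5 + 5 + 6.5 + 10 = 26.
Step 3: U_X = R1 - n1(n1+1)/2 = 26 - 5*6/2 = 26 - 15 = 11.
       U_Y = n1*n2 - U_X = 35 - 11 = 24.
Step 4: Ties are present, so use the tie-corrected normal approximation (with continuity correction) for the p-value.
Step 5: p-value = 0.328162; compare to alpha = 0.05. fail to reject H0.

U_X = 11, p = 0.328162, fail to reject H0 at alpha = 0.05.


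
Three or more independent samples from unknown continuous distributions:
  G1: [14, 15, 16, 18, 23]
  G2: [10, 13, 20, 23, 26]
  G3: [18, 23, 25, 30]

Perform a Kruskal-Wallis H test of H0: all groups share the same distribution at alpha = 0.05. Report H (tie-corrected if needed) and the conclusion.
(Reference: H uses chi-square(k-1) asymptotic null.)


Step 1: Combine all N = 14 observations and assign midranks.
sorted (value, group, rank): (10,G2,1), (13,G2,2), (14,G1,3), (15,G1,4), (16,G1,5), (18,G1,6.5), (18,G3,6.5), (20,G2,8), (23,G1,10), (23,G2,10), (23,G3,10), (25,G3,12), (26,G2,13), (30,G3,14)
Step 2: Sum ranks within each group.
R_1 = 28.5 (n_1 = 5)
R_2 = 34 (n_2 = 5)
R_3 = 42.5 (n_3 = 4)
Step 3: H = 12/(N(N+1)) * sum(R_i^2/n_i) - 3(N+1)
     = 12/(14*15) * (28.5^2/5 + 34^2/5 + 42.5^2/4) - 3*15
     = 0.057143 * 845.212 - 45
     = 3.297857.
Step 4: Ties present; correction factor C = 1 - 30/(14^3 - 14) = 0.989011. Corrected H = 3.297857 / 0.989011 = 3.334500.
Step 5: Under H0, H ~ chi^2(2); p-value = 0.188765.
Step 6: alpha = 0.05. fail to reject H0.

H = 3.3345, df = 2, p = 0.188765, fail to reject H0.


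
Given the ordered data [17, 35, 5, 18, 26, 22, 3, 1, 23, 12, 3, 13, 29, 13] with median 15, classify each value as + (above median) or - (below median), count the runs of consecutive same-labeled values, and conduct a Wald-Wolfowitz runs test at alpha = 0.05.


Step 1: Compute median = 15; label A = above, B = below.
Labels in order: AABAAABBABBBAB  (n_A = 7, n_B = 7)
Step 2: Count runs R = 8.
Step 3: Under H0 (random ordering), E[R] = 2*n_A*n_B/(n_A+n_B) + 1 = 2*7*7/14 + 1 = 8.0000.
        Var[R] = 2*n_A*n_B*(2*n_A*n_B - n_A - n_B) / ((n_A+n_B)^2 * (n_A+n_B-1)) = 8232/2548 = 3.2308.
        SD[R] = 1.7974.
Step 4: R = E[R], so z = 0 with no continuity correction.
Step 5: Two-sided p-value via normal approximation = 2*(1 - Phi(|z|)) = 1.000000.
Step 6: alpha = 0.05. fail to reject H0.

R = 8, z = 0.0000, p = 1.000000, fail to reject H0.


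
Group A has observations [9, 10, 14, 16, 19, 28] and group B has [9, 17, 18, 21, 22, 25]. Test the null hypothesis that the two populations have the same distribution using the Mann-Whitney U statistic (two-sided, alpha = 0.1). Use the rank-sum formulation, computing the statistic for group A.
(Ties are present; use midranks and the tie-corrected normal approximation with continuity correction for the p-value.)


Step 1: Combine and sort all 12 observations; assign midranks.
sorted (value, group): (9,X), (9,Y), (10,X), (14,X), (16,X), (17,Y), (18,Y), (19,X), (21,Y), (22,Y), (25,Y), (28,X)
ranks: 9->1.5, 9->1.5, 10->3, 14->4, 16->5, 17->6, 18->7, 19->8, 21->9, 22->10, 25->11, 28->12
Step 2: Rank sum for X: R1 = 1.5 + 3 + 4 + 5 + 8 + 12 = 33.5.
Step 3: U_X = R1 - n1(n1+1)/2 = 33.5 - 6*7/2 = 33.5 - 21 = 12.5.
       U_Y = n1*n2 - U_X = 36 - 12.5 = 23.5.
Step 4: Ties are present, so use the tie-corrected normal approximation (with continuity correction) for the p-value.
Step 5: p-value = 0.422527; compare to alpha = 0.1. fail to reject H0.

U_X = 12.5, p = 0.422527, fail to reject H0 at alpha = 0.1.


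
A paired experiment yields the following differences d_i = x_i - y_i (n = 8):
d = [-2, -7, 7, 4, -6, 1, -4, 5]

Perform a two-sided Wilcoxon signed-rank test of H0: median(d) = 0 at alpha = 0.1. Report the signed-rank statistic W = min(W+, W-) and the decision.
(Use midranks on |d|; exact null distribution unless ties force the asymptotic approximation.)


Step 1: Drop any zero differences (none here) and take |d_i|.
|d| = [2, 7, 7, 4, 6, 1, 4, 5]
Step 2: Midrank |d_i| (ties get averaged ranks).
ranks: |2|->2, |7|->7.5, |7|->7.5, |4|->3.5, |6|->6, |1|->1, |4|->3.5, |5|->5
Step 3: Attach original signs; sum ranks with positive sign and with negative sign.
W+ = 7.5 + 3.5 + 1 + 5 = 17
W- = 2 + 7.5 + 6 + 3.5 = 19
(Check: W+ + W- = 36 should equal n(n+1)/2 = 36.)
Step 4: Test statistic W = min(W+, W-) = 17.
Step 5: Ties in |d|, so use the tie-corrected normal approximation.
        E[W] = n(n+1)/4 = 8*9/4 = 18.
        Tie groups: |d|=4 (t=2), |d|=7 (t=2); sum(t^3 - t) = 12.
        Var[W] = n(n+1)(2n+1)/24 - sum(t^3-t)/48 = 1224/24 - 12/48 = 50.75.
        z = (W - E[W]) / sqrt(Var[W]) = (17 - 18) / 7.1239 = -0.1404.
        Two-sided p = 2*Phi(z) = 0.888366.
Step 6: alpha = 0.1. fail to reject H0.

W+ = 17, W- = 19, W = min = 17, p = 0.888366, fail to reject H0.


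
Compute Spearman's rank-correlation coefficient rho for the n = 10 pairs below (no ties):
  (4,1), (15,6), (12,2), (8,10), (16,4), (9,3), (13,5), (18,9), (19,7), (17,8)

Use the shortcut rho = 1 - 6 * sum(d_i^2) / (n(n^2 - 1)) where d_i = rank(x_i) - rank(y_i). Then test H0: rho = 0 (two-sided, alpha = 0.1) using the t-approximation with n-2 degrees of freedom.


Step 1: Rank x and y separately (midranks; no ties here).
rank(x): 4->1, 15->6, 12->4, 8->2, 16->7, 9->3, 13->5, 18->9, 19->10, 17->8
rank(y): 1->1, 6->6, 2->2, 10->10, 4->4, 3->3, 5->5, 9->9, 7->7, 8->8
Step 2: d_i = R_x(i) - R_y(i); compute d_i^2.
  (1-1)^2=0, (6-6)^2=0, (4-2)^2=4, (2-10)^2=64, (7-4)^2=9, (3-3)^2=0, (5-5)^2=0, (9-9)^2=0, (10-7)^2=9, (8-8)^2=0
sum(d^2) = 86.
Step 3: rho = 1 - 6*86 / (10*(10^2 - 1)) = 1 - 516/990 = 0.478788.
Step 4: Under H0, t = rho * sqrt((n-2)/(1-rho^2)) = 1.5425 ~ t(8).
Step 5: Two-sided p-value from the t-distribution with 8 df = 0.161523.
Step 6: alpha = 0.1. fail to reject H0.

rho = 0.4788, p = 0.161523, fail to reject H0 at alpha = 0.1.


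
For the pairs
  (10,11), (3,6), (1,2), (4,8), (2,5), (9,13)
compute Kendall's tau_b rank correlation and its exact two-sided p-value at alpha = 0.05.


Step 1: Enumerate the 15 unordered pairs (i,j) with i<j and classify each by sign(x_j-x_i) * sign(y_j-y_i).
  (1,2):dx=-7,dy=-5->C; (1,3):dx=-9,dy=-9->C; (1,4):dx=-6,dy=-3->C; (1,5):dx=-8,dy=-6->C
  (1,6):dx=-1,dy=+2->D; (2,3):dx=-2,dy=-4->C; (2,4):dx=+1,dy=+2->C; (2,5):dx=-1,dy=-1->C
  (2,6):dx=+6,dy=+7->C; (3,4):dx=+3,dy=+6->C; (3,5):dx=+1,dy=+3->C; (3,6):dx=+8,dy=+11->C
  (4,5):dx=-2,dy=-3->C; (4,6):dx=+5,dy=+5->C; (5,6):dx=+7,dy=+8->C
Step 2: C = 14, D = 1, total pairs = 15.
Step 3: tau = (C - D)/(n(n-1)/2) = (14 - 1)/15 = 0.866667.
Step 4: Exact two-sided p-value (enumerate n! = 720 permutations of y under H0): p = 0.016667.
Step 5: alpha = 0.05. reject H0.

tau_b = 0.8667 (C=14, D=1), p = 0.016667, reject H0.


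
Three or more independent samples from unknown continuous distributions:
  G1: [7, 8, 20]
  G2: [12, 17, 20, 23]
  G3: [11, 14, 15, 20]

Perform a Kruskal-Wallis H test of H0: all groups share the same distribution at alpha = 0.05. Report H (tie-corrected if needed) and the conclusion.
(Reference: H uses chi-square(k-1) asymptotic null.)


Step 1: Combine all N = 11 observations and assign midranks.
sorted (value, group, rank): (7,G1,1), (8,G1,2), (11,G3,3), (12,G2,4), (14,G3,5), (15,G3,6), (17,G2,7), (20,G1,9), (20,G2,9), (20,G3,9), (23,G2,11)
Step 2: Sum ranks within each group.
R_1 = 12 (n_1 = 3)
R_2 = 31 (n_2 = 4)
R_3 = 23 (n_3 = 4)
Step 3: H = 12/(N(N+1)) * sum(R_i^2/n_i) - 3(N+1)
     = 12/(11*12) * (12^2/3 + 31^2/4 + 23^2/4) - 3*12
     = 0.090909 * 420.5 - 36
     = 2.227273.
Step 4: Ties present; correction factor C = 1 - 24/(11^3 - 11) = 0.981818. Corrected H = 2.227273 / 0.981818 = 2.268519.
Step 5: Under H0, H ~ chi^2(2); p-value = 0.321660.
Step 6: alpha = 0.05. fail to reject H0.

H = 2.2685, df = 2, p = 0.321660, fail to reject H0.


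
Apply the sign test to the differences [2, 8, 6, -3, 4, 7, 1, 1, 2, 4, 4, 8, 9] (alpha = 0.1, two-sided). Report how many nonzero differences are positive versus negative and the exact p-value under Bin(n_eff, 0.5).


Step 1: Discard zero differences. Original n = 13; n_eff = number of nonzero differences = 13.
Nonzero differences (with sign): +2, +8, +6, -3, +4, +7, +1, +1, +2, +4, +4, +8, +9
Step 2: Count signs: positive = 12, negative = 1.
Step 3: Under H0: P(positive) = 0.5, so the number of positives S ~ Bin(13, 0.5).
Step 4: Two-sided exact p-value = sum of Bin(13,0.5) probabilities at or below the observed probability = 0.003418.
Step 5: alpha = 0.1. reject H0.

n_eff = 13, pos = 12, neg = 1, p = 0.003418, reject H0.


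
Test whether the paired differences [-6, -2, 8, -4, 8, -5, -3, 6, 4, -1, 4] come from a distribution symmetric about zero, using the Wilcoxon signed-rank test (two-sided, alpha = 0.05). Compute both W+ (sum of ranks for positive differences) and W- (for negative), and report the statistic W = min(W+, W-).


Step 1: Drop any zero differences (none here) and take |d_i|.
|d| = [6, 2, 8, 4, 8, 5, 3, 6, 4, 1, 4]
Step 2: Midrank |d_i| (ties get averaged ranks).
ranks: |6|->8.5, |2|->2, |8|->10.5, |4|->5, |8|->10.5, |5|->7, |3|->3, |6|->8.5, |4|->5, |1|->1, |4|->5
Step 3: Attach original signs; sum ranks with positive sign and with negative sign.
W+ = 10.5 + 10.5 + 8.5 + 5 + 5 = 39.5
W- = 8.5 + 2 + 5 + 7 + 3 + 1 = 26.5
(Check: W+ + W- = 66 should equal n(n+1)/2 = 66.)
Step 4: Test statistic W = min(W+, W-) = 26.5.
Step 5: Ties in |d|, so use the tie-corrected normal approximation.
        E[W] = n(n+1)/4 = 11*12/4 = 33.
        Tie groups: |d|=4 (t=3), |d|=6 (t=2), |d|=8 (t=2); sum(t^3 - t) = 36.
        Var[W] = n(n+1)(2n+1)/24 - sum(t^3-t)/48 = 3036/24 - 36/48 = 125.75.
        z = (W - E[W]) / sqrt(Var[W]) = (26.5 - 33) / 11.2138 = -0.5796.
        Two-sided p = 2*Phi(z) = 0.562157.
Step 6: alpha = 0.05. fail to reject H0.

W+ = 39.5, W- = 26.5, W = min = 26.5, p = 0.562157, fail to reject H0.


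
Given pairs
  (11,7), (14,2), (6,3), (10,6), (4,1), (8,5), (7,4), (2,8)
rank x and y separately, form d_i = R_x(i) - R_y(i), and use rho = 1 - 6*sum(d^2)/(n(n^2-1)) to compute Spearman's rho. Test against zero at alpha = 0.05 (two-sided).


Step 1: Rank x and y separately (midranks; no ties here).
rank(x): 11->7, 14->8, 6->3, 10->6, 4->2, 8->5, 7->4, 2->1
rank(y): 7->7, 2->2, 3->3, 6->6, 1->1, 5->5, 4->4, 8->8
Step 2: d_i = R_x(i) - R_y(i); compute d_i^2.
  (7-7)^2=0, (8-2)^2=36, (3-3)^2=0, (6-6)^2=0, (2-1)^2=1, (5-5)^2=0, (4-4)^2=0, (1-8)^2=49
sum(d^2) = 86.
Step 3: rho = 1 - 6*86 / (8*(8^2 - 1)) = 1 - 516/504 = -0.023810.
Step 4: Under H0, t = rho * sqrt((n-2)/(1-rho^2)) = -0.0583 ~ t(6).
Step 5: Two-sided p-value from the t-distribution with 6 df = 0.955374.
Step 6: alpha = 0.05. fail to reject H0.

rho = -0.0238, p = 0.955374, fail to reject H0 at alpha = 0.05.


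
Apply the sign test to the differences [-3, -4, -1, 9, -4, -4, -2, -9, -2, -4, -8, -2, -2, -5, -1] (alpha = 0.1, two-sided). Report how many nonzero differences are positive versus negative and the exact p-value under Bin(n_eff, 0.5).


Step 1: Discard zero differences. Original n = 15; n_eff = number of nonzero differences = 15.
Nonzero differences (with sign): -3, -4, -1, +9, -4, -4, -2, -9, -2, -4, -8, -2, -2, -5, -1
Step 2: Count signs: positive = 1, negative = 14.
Step 3: Under H0: P(positive) = 0.5, so the number of positives S ~ Bin(15, 0.5).
Step 4: Two-sided exact p-value = sum of Bin(15,0.5) probabilities at or below the observed probability = 0.000977.
Step 5: alpha = 0.1. reject H0.

n_eff = 15, pos = 1, neg = 14, p = 0.000977, reject H0.


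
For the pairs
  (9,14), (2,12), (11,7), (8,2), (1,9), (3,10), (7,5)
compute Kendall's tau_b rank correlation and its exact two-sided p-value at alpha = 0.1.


Step 1: Enumerate the 21 unordered pairs (i,j) with i<j and classify each by sign(x_j-x_i) * sign(y_j-y_i).
  (1,2):dx=-7,dy=-2->C; (1,3):dx=+2,dy=-7->D; (1,4):dx=-1,dy=-12->C; (1,5):dx=-8,dy=-5->C
  (1,6):dx=-6,dy=-4->C; (1,7):dx=-2,dy=-9->C; (2,3):dx=+9,dy=-5->D; (2,4):dx=+6,dy=-10->D
  (2,5):dx=-1,dy=-3->C; (2,6):dx=+1,dy=-2->D; (2,7):dx=+5,dy=-7->D; (3,4):dx=-3,dy=-5->C
  (3,5):dx=-10,dy=+2->D; (3,6):dx=-8,dy=+3->D; (3,7):dx=-4,dy=-2->C; (4,5):dx=-7,dy=+7->D
  (4,6):dx=-5,dy=+8->D; (4,7):dx=-1,dy=+3->D; (5,6):dx=+2,dy=+1->C; (5,7):dx=+6,dy=-4->D
  (6,7):dx=+4,dy=-5->D
Step 2: C = 9, D = 12, total pairs = 21.
Step 3: tau = (C - D)/(n(n-1)/2) = (9 - 12)/21 = -0.142857.
Step 4: Exact two-sided p-value (enumerate n! = 5040 permutations of y under H0): p = 0.772619.
Step 5: alpha = 0.1. fail to reject H0.

tau_b = -0.1429 (C=9, D=12), p = 0.772619, fail to reject H0.


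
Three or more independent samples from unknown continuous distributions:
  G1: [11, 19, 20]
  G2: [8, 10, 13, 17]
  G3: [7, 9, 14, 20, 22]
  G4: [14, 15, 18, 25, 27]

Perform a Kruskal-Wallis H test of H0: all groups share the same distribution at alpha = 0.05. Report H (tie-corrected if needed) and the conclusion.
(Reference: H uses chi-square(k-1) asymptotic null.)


Step 1: Combine all N = 17 observations and assign midranks.
sorted (value, group, rank): (7,G3,1), (8,G2,2), (9,G3,3), (10,G2,4), (11,G1,5), (13,G2,6), (14,G3,7.5), (14,G4,7.5), (15,G4,9), (17,G2,10), (18,G4,11), (19,G1,12), (20,G1,13.5), (20,G3,13.5), (22,G3,15), (25,G4,16), (27,G4,17)
Step 2: Sum ranks within each group.
R_1 = 30.5 (n_1 = 3)
R_2 = 22 (n_2 = 4)
R_3 = 40 (n_3 = 5)
R_4 = 60.5 (n_4 = 5)
Step 3: H = 12/(N(N+1)) * sum(R_i^2/n_i) - 3(N+1)
     = 12/(17*18) * (30.5^2/3 + 22^2/4 + 40^2/5 + 60.5^2/5) - 3*18
     = 0.039216 * 1483.13 - 54
     = 4.162092.
Step 4: Ties present; correction factor C = 1 - 12/(17^3 - 17) = 0.997549. Corrected H = 4.162092 / 0.997549 = 4.172318.
Step 5: Under H0, H ~ chi^2(3); p-value = 0.243448.
Step 6: alpha = 0.05. fail to reject H0.

H = 4.1723, df = 3, p = 0.243448, fail to reject H0.


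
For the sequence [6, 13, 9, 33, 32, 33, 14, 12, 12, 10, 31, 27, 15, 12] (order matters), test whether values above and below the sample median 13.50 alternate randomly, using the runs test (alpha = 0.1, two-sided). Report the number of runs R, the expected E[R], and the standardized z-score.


Step 1: Compute median = 13.50; label A = above, B = below.
Labels in order: BBBAAAABBBAAAB  (n_A = 7, n_B = 7)
Step 2: Count runs R = 5.
Step 3: Under H0 (random ordering), E[R] = 2*n_A*n_B/(n_A+n_B) + 1 = 2*7*7/14 + 1 = 8.0000.
        Var[R] = 2*n_A*n_B*(2*n_A*n_B - n_A - n_B) / ((n_A+n_B)^2 * (n_A+n_B-1)) = 8232/2548 = 3.2308.
        SD[R] = 1.7974.
Step 4: Continuity-corrected z = (R + 0.5 - E[R]) / SD[R] = (5 + 0.5 - 8.0000) / 1.7974 = -1.3909.
Step 5: Two-sided p-value via normal approximation = 2*(1 - Phi(|z|)) = 0.164264.
Step 6: alpha = 0.1. fail to reject H0.

R = 5, z = -1.3909, p = 0.164264, fail to reject H0.


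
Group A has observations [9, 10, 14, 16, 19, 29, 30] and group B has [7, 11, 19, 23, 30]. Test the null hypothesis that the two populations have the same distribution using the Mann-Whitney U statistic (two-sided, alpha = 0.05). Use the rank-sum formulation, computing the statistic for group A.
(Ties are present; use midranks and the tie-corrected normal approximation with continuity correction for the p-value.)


Step 1: Combine and sort all 12 observations; assign midranks.
sorted (value, group): (7,Y), (9,X), (10,X), (11,Y), (14,X), (16,X), (19,X), (19,Y), (23,Y), (29,X), (30,X), (30,Y)
ranks: 7->1, 9->2, 10->3, 11->4, 14->5, 16->6, 19->7.5, 19->7.5, 23->9, 29->10, 30->11.5, 30->11.5
Step 2: Rank sum for X: R1 = 2 + 3 + 5 + 6 + 7.5 + 10 + 11.5 = 45.
Step 3: U_X = R1 - n1(n1+1)/2 = 45 - 7*8/2 = 45 - 28 = 17.
       U_Y = n1*n2 - U_X = 35 - 17 = 18.
Step 4: Ties are present, so use the tie-corrected normal approximation (with continuity correction) for the p-value.
Step 5: p-value = 1.000000; compare to alpha = 0.05. fail to reject H0.

U_X = 17, p = 1.000000, fail to reject H0 at alpha = 0.05.


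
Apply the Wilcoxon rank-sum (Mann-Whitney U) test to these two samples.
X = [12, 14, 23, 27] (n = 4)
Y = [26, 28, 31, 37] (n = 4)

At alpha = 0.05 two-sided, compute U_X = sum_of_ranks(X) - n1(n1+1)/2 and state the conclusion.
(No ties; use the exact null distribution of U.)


Step 1: Combine and sort all 8 observations; assign midranks.
sorted (value, group): (12,X), (14,X), (23,X), (26,Y), (27,X), (28,Y), (31,Y), (37,Y)
ranks: 12->1, 14->2, 23->3, 26->4, 27->5, 28->6, 31->7, 37->8
Step 2: Rank sum for X: R1 = 1 + 2 + 3 + 5 = 11.
Step 3: U_X = R1 - n1(n1+1)/2 = 11 - 4*5/2 = 11 - 10 = 1.
       U_Y = n1*n2 - U_X = 16 - 1 = 15.
Step 4: No ties, so the exact null distribution of U (based on enumerating the C(8,4) = 70 equally likely rank assignments) gives the two-sided p-value.
Step 5: p-value = 0.057143; compare to alpha = 0.05. fail to reject H0.

U_X = 1, p = 0.057143, fail to reject H0 at alpha = 0.05.


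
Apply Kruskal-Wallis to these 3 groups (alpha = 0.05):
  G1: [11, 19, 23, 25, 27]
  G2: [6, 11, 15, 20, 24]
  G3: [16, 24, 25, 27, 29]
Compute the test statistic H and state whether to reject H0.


Step 1: Combine all N = 15 observations and assign midranks.
sorted (value, group, rank): (6,G2,1), (11,G1,2.5), (11,G2,2.5), (15,G2,4), (16,G3,5), (19,G1,6), (20,G2,7), (23,G1,8), (24,G2,9.5), (24,G3,9.5), (25,G1,11.5), (25,G3,11.5), (27,G1,13.5), (27,G3,13.5), (29,G3,15)
Step 2: Sum ranks within each group.
R_1 = 41.5 (n_1 = 5)
R_2 = 24 (n_2 = 5)
R_3 = 54.5 (n_3 = 5)
Step 3: H = 12/(N(N+1)) * sum(R_i^2/n_i) - 3(N+1)
     = 12/(15*16) * (41.5^2/5 + 24^2/5 + 54.5^2/5) - 3*16
     = 0.050000 * 1053.7 - 48
     = 4.685000.
Step 4: Ties present; correction factor C = 1 - 24/(15^3 - 15) = 0.992857. Corrected H = 4.685000 / 0.992857 = 4.718705.
Step 5: Under H0, H ~ chi^2(2); p-value = 0.094481.
Step 6: alpha = 0.05. fail to reject H0.

H = 4.7187, df = 2, p = 0.094481, fail to reject H0.


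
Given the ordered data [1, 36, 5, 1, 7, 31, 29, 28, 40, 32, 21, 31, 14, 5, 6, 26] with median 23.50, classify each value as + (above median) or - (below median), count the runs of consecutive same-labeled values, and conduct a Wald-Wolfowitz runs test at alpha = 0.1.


Step 1: Compute median = 23.50; label A = above, B = below.
Labels in order: BABBBAAAAABABBBA  (n_A = 8, n_B = 8)
Step 2: Count runs R = 8.
Step 3: Under H0 (random ordering), E[R] = 2*n_A*n_B/(n_A+n_B) + 1 = 2*8*8/16 + 1 = 9.0000.
        Var[R] = 2*n_A*n_B*(2*n_A*n_B - n_A - n_B) / ((n_A+n_B)^2 * (n_A+n_B-1)) = 14336/3840 = 3.7333.
        SD[R] = 1.9322.
Step 4: Continuity-corrected z = (R + 0.5 - E[R]) / SD[R] = (8 + 0.5 - 9.0000) / 1.9322 = -0.2588.
Step 5: Two-sided p-value via normal approximation = 2*(1 - Phi(|z|)) = 0.795809.
Step 6: alpha = 0.1. fail to reject H0.

R = 8, z = -0.2588, p = 0.795809, fail to reject H0.


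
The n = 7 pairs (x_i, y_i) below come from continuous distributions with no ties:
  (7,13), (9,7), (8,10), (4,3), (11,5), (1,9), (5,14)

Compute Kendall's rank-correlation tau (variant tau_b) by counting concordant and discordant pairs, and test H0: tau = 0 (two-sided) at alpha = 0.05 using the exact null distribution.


Step 1: Enumerate the 21 unordered pairs (i,j) with i<j and classify each by sign(x_j-x_i) * sign(y_j-y_i).
  (1,2):dx=+2,dy=-6->D; (1,3):dx=+1,dy=-3->D; (1,4):dx=-3,dy=-10->C; (1,5):dx=+4,dy=-8->D
  (1,6):dx=-6,dy=-4->C; (1,7):dx=-2,dy=+1->D; (2,3):dx=-1,dy=+3->D; (2,4):dx=-5,dy=-4->C
  (2,5):dx=+2,dy=-2->D; (2,6):dx=-8,dy=+2->D; (2,7):dx=-4,dy=+7->D; (3,4):dx=-4,dy=-7->C
  (3,5):dx=+3,dy=-5->D; (3,6):dx=-7,dy=-1->C; (3,7):dx=-3,dy=+4->D; (4,5):dx=+7,dy=+2->C
  (4,6):dx=-3,dy=+6->D; (4,7):dx=+1,dy=+11->C; (5,6):dx=-10,dy=+4->D; (5,7):dx=-6,dy=+9->D
  (6,7):dx=+4,dy=+5->C
Step 2: C = 8, D = 13, total pairs = 21.
Step 3: tau = (C - D)/(n(n-1)/2) = (8 - 13)/21 = -0.238095.
Step 4: Exact two-sided p-value (enumerate n! = 5040 permutations of y under H0): p = 0.561905.
Step 5: alpha = 0.05. fail to reject H0.

tau_b = -0.2381 (C=8, D=13), p = 0.561905, fail to reject H0.
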